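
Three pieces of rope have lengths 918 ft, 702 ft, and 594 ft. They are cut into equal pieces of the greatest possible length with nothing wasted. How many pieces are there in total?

Piece length = gcd(918, 702, 594).
918 = 2 × 3^3 × 17
702 = 2 × 3^3 × 13
594 = 2 × 3^3 × 11
gcd(918, 702, 594) = 2 × 3^3 = 54.
Total pieces = 918/54 + 702/54 + 594/54 = 17 + 13 + 11 = 41.

41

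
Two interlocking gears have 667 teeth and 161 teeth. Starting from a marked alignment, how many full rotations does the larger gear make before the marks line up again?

The first common completion time is the LCM of the periods.
667 = 23 × 29
161 = 7 × 23
LCM(667, 161) = 7 × 23 × 29 = 4669.
Rotations for period 667: 4669 / 667 = 7.

7 rotations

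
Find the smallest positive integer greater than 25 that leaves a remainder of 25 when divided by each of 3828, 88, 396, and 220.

N − 25 must be a common multiple of 3828, 88, 396, and 220.
3828 = 2^2 × 3 × 11 × 29
88 = 2^3 × 11
396 = 2^2 × 3^2 × 11
220 = 2^2 × 5 × 11
LCM(3828, 88, 396, 220) = 2^3 × 3^2 × 5 × 11 × 29 = 114840.
Smallest N > 25 is LCM + 25 = 114840 + 25 = 114865.

114865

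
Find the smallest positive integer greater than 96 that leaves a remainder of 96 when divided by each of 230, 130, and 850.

254246

N − 96 must be a common multiple of 230, 130, and 850.
230 = 2 × 5 × 23
130 = 2 × 5 × 13
850 = 2 × 5^2 × 17
LCM(230, 130, 850) = 2 × 5^2 × 13 × 17 × 23 = 254150.
Smallest N > 96 is LCM + 96 = 254150 + 96 = 254246.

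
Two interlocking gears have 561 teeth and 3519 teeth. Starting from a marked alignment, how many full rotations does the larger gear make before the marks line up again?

11 rotations

They are all back at their starting positions together after one LCM of the periods.
561 = 3 × 11 × 17
3519 = 3^2 × 17 × 23
LCM(561, 3519) = 3^2 × 11 × 17 × 23 = 38709.
Rotations for period 3519: 38709 / 3519 = 11.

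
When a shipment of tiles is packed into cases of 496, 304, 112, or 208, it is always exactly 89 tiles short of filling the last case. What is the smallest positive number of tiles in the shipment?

857495

Being 89 short of a full case of size k means N ≡ −89 (mod k), i.e. N + 89 is a multiple of each size.
496 = 2^4 × 31
304 = 2^4 × 19
112 = 2^4 × 7
208 = 2^4 × 13
LCM(496, 304, 112, 208) = 2^4 × 7 × 13 × 19 × 31 = 857584.
Smallest positive N is 857584 − 89 = 857495.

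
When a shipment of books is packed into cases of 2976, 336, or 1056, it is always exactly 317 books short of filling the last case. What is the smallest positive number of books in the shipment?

228835

Being 317 short of a full case of size k means N ≡ −317 (mod k), i.e. N + 317 is a multiple of each size.
2976 = 2^5 × 3 × 31
336 = 2^4 × 3 × 7
1056 = 2^5 × 3 × 11
LCM(2976, 336, 1056) = 2^5 × 3 × 7 × 11 × 31 = 229152.
Smallest positive N is 229152 − 317 = 228835.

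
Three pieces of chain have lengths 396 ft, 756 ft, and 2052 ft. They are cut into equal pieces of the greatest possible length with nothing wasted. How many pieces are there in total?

89

Piece length = gcd(396, 756, 2052).
396 = 2^2 × 3^2 × 11
756 = 2^2 × 3^3 × 7
2052 = 2^2 × 3^3 × 19
gcd(396, 756, 2052) = 2^2 × 3^2 = 36.
Total pieces = 396/36 + 756/36 + 2052/36 = 11 + 21 + 57 = 89.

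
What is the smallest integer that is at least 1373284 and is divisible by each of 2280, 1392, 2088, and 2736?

The integer must be a common multiple of 2280, 1392, 2088, and 2736, so a multiple of their LCM.
2280 = 2^3 × 3 × 5 × 19
1392 = 2^4 × 3 × 29
2088 = 2^3 × 3^2 × 29
2736 = 2^4 × 3^2 × 19
LCM(2280, 1392, 2088, 2736) = 2^4 × 3^2 × 5 × 19 × 29 = 396720.
Smallest multiple of 396720 that is ≥ 1373284: ⌈1373284/396720⌉ × 396720 = 4 × 396720 = 1586880.

1586880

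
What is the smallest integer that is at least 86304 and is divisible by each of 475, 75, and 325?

92625

The integer must be a common multiple of 475, 75, and 325, so a multiple of their LCM.
475 = 5^2 × 19
75 = 3 × 5^2
325 = 5^2 × 13
LCM(475, 75, 325) = 3 × 5^2 × 13 × 19 = 18525.
Smallest multiple of 18525 that is ≥ 86304: ⌈86304/18525⌉ × 18525 = 5 × 18525 = 92625.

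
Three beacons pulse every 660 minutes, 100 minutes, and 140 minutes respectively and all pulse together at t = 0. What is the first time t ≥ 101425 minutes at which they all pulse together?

Joint pulses occur at multiples of LCM(660, 100, 140).
660 = 2^2 × 3 × 5 × 11
100 = 2^2 × 5^2
140 = 2^2 × 5 × 7
LCM(660, 100, 140) = 2^2 × 3 × 5^2 × 7 × 11 = 23100.
Smallest multiple of 23100 that is ≥ 101425: ⌈101425/23100⌉ × 23100 = 5 × 23100 = 115500.

115500 minutes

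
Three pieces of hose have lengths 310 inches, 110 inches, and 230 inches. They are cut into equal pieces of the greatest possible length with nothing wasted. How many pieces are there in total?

Piece length = gcd(310, 110, 230).
310 = 2 × 5 × 31
110 = 2 × 5 × 11
230 = 2 × 5 × 23
gcd(310, 110, 230) = 2 × 5 = 10.
Total pieces = 310/10 + 110/10 + 230/10 = 31 + 11 + 23 = 65.

65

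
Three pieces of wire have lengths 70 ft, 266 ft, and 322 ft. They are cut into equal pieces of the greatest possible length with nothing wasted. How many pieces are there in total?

47

Piece length = gcd(70, 266, 322).
70 = 2 × 5 × 7
266 = 2 × 7 × 19
322 = 2 × 7 × 23
gcd(70, 266, 322) = 2 × 7 = 14.
Total pieces = 70/14 + 266/14 + 322/14 = 5 + 19 + 23 = 47.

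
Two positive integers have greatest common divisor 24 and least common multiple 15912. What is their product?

For any two positive integers, gcd × lcm = product = 24 × 15912 = 381888.

381888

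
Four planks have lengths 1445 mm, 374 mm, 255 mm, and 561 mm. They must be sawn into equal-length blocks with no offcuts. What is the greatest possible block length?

17 mm

The block length must divide every plank, so the greatest is gcd(1445, 374, 255, 561).
1445 = 5 × 17^2
374 = 2 × 11 × 17
255 = 3 × 5 × 17
561 = 3 × 11 × 17
gcd(1445, 374, 255, 561) = 17.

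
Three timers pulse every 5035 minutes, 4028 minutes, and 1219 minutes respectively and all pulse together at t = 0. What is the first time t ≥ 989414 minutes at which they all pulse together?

1389660 minutes

Joint pulses occur at multiples of LCM(5035, 4028, 1219).
5035 = 5 × 19 × 53
4028 = 2^2 × 19 × 53
1219 = 23 × 53
LCM(5035, 4028, 1219) = 2^2 × 5 × 19 × 23 × 53 = 463220.
Smallest multiple of 463220 that is ≥ 989414: ⌈989414/463220⌉ × 463220 = 3 × 463220 = 1389660.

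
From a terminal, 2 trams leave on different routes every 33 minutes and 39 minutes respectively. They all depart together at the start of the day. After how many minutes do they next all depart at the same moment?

429 minutes

We need the least common multiple of the intervals.
33 = 3 × 11
39 = 3 × 13
LCM(33, 39) = 3 × 11 × 13 = 429.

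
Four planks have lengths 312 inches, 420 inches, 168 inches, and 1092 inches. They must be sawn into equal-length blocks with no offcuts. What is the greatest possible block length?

This is the greatest common divisor of 312, 420, 168, and 1092.
312 = 2^3 × 3 × 13
420 = 2^2 × 3 × 5 × 7
168 = 2^3 × 3 × 7
1092 = 2^2 × 3 × 7 × 13
gcd(312, 420, 168, 1092) = 2^2 × 3 = 12.

12 inches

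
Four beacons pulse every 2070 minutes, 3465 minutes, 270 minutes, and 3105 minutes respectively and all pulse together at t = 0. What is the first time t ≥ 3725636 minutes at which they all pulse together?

3825360 minutes

Joint pulses occur at multiples of LCM(2070, 3465, 270, 3105).
2070 = 2 × 3^2 × 5 × 23
3465 = 3^2 × 5 × 7 × 11
270 = 2 × 3^3 × 5
3105 = 3^3 × 5 × 23
LCM(2070, 3465, 270, 3105) = 2 × 3^3 × 5 × 7 × 11 × 23 = 478170.
Smallest multiple of 478170 that is ≥ 3725636: ⌈3725636/478170⌉ × 478170 = 8 × 478170 = 3825360.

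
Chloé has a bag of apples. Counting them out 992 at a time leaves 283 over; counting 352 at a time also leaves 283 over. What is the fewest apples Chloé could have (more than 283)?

N − 283 must be a common multiple of 992 and 352.
992 = 2^5 × 31
352 = 2^5 × 11
LCM(992, 352) = 2^5 × 11 × 31 = 10912.
Smallest N > 283 is LCM + 283 = 10912 + 283 = 11195.

11195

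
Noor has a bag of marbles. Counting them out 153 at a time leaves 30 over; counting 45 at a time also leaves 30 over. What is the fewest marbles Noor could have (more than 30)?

N − 30 must be a common multiple of 153 and 45.
153 = 3^2 × 17
45 = 3^2 × 5
LCM(153, 45) = 3^2 × 5 × 17 = 765.
Smallest N > 30 is LCM + 30 = 765 + 30 = 795.

795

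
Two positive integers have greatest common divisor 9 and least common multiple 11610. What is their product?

For any two positive integers, gcd × lcm = product = 9 × 11610 = 104490.

104490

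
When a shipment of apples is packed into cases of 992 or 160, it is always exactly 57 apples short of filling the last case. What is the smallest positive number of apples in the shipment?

4903

Being 57 short of a full case of size k means N ≡ −57 (mod k), i.e. N + 57 is a multiple of each size.
992 = 2^5 × 31
160 = 2^5 × 5
LCM(992, 160) = 2^5 × 5 × 31 = 4960.
Smallest positive N is 4960 − 57 = 4903.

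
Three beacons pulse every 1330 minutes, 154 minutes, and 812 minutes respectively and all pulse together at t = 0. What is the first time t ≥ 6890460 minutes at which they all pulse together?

7636860 minutes

Joint pulses occur at multiples of LCM(1330, 154, 812).
1330 = 2 × 5 × 7 × 19
154 = 2 × 7 × 11
812 = 2^2 × 7 × 29
LCM(1330, 154, 812) = 2^2 × 5 × 7 × 11 × 19 × 29 = 848540.
Smallest multiple of 848540 that is ≥ 6890460: ⌈6890460/848540⌉ × 848540 = 9 × 848540 = 7636860.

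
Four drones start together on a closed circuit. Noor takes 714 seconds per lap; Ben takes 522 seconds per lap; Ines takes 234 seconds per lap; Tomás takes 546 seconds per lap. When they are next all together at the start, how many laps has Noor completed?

The first common completion time is the LCM of the periods.
714 = 2 × 3 × 7 × 17
522 = 2 × 3^2 × 29
234 = 2 × 3^2 × 13
546 = 2 × 3 × 7 × 13
LCM(714, 522, 234, 546) = 2 × 3^2 × 7 × 13 × 17 × 29 = 807534.
Laps for period 714: 807534 / 714 = 1131.

1131 laps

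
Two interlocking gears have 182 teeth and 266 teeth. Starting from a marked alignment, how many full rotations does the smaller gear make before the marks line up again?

19 rotations

All finish a whole number of cycles simultaneously at t = LCM of the periods.
182 = 2 × 7 × 13
266 = 2 × 7 × 19
LCM(182, 266) = 2 × 7 × 13 × 19 = 3458.
Rotations for period 182: 3458 / 182 = 19.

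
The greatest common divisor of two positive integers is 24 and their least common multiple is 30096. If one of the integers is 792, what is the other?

912

For two integers, gcd × lcm = product, so the other is (24 × 30096) / 792 = 722304 / 792 = 912.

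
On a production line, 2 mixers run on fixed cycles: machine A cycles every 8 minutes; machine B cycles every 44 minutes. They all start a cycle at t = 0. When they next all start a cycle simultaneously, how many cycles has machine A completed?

The first common completion time is the LCM of the periods.
8 = 2^3
44 = 2^2 × 11
LCM(8, 44) = 2^3 × 11 = 88.
Cycles for period 8: 88 / 8 = 11.

11 cycles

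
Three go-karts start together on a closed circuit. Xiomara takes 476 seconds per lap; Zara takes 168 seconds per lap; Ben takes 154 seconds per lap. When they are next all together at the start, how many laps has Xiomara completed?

They are all back at their starting positions together after one LCM of the periods.
476 = 2^2 × 7 × 17
168 = 2^3 × 3 × 7
154 = 2 × 7 × 11
LCM(476, 168, 154) = 2^3 × 3 × 7 × 11 × 17 = 31416.
Laps for period 476: 31416 / 476 = 66.

66 laps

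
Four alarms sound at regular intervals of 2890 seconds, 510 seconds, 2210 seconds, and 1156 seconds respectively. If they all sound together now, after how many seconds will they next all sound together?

225420 seconds

The first simultaneous occurrence is after LCM of the individual periods.
2890 = 2 × 5 × 17^2
510 = 2 × 3 × 5 × 17
2210 = 2 × 5 × 13 × 17
1156 = 2^2 × 17^2
LCM(2890, 510, 2210, 1156) = 2^2 × 3 × 5 × 13 × 17^2 = 225420.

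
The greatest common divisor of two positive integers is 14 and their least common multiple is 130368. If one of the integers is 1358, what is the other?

For two integers, gcd × lcm = product, so the other is (14 × 130368) / 1358 = 1825152 / 1358 = 1344.

1344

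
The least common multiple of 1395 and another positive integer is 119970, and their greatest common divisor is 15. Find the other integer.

gcd × lcm = product of the two integers, so the other integer is (15 × 119970) / 1395 = 1290.

1290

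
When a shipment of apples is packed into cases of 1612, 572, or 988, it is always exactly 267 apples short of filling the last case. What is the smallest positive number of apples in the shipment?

336641

Being 267 short of a full case of size k means N ≡ −267 (mod k), i.e. N + 267 is a multiple of each size.
1612 = 2^2 × 13 × 31
572 = 2^2 × 11 × 13
988 = 2^2 × 13 × 19
LCM(1612, 572, 988) = 2^2 × 11 × 13 × 19 × 31 = 336908.
Smallest positive N is 336908 − 267 = 336641.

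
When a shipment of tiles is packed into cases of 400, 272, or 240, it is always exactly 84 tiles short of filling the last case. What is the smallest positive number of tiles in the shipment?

Being 84 short of a full case of size k means N ≡ −84 (mod k), i.e. N + 84 is a multiple of each size.
400 = 2^4 × 5^2
272 = 2^4 × 17
240 = 2^4 × 3 × 5
LCM(400, 272, 240) = 2^4 × 3 × 5^2 × 17 = 20400.
Smallest positive N is 20400 − 84 = 20316.

20316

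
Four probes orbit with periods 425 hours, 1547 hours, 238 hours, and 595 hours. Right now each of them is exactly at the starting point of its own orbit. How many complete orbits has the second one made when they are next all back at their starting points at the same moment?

50 orbits

The first common completion time is the LCM of the periods.
425 = 5^2 × 17
1547 = 7 × 13 × 17
238 = 2 × 7 × 17
595 = 5 × 7 × 17
LCM(425, 1547, 238, 595) = 2 × 5^2 × 7 × 13 × 17 = 77350.
Orbits for period 1547: 77350 / 1547 = 50.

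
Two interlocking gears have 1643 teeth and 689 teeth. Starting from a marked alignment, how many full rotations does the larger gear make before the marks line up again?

13 rotations

All finish a whole number of cycles simultaneously at t = LCM of the periods.
1643 = 31 × 53
689 = 13 × 53
LCM(1643, 689) = 13 × 31 × 53 = 21359.
Rotations for period 1643: 21359 / 1643 = 13.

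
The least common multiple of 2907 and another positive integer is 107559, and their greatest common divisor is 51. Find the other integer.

1887

gcd × lcm = product of the two integers, so the other integer is (51 × 107559) / 2907 = 1887.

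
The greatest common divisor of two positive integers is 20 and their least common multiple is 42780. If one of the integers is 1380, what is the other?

620

For two integers, gcd × lcm = product, so the other is (20 × 42780) / 1380 = 855600 / 1380 = 620.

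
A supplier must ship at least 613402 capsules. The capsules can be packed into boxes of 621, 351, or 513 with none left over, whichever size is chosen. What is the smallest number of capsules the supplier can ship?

613548

The number of capsules must be a common multiple of 621, 351, and 513, so a multiple of their LCM.
621 = 3^3 × 23
351 = 3^3 × 13
513 = 3^3 × 19
LCM(621, 351, 513) = 3^3 × 13 × 19 × 23 = 153387.
Smallest multiple of 153387 that is ≥ 613402: ⌈613402/153387⌉ × 153387 = 4 × 153387 = 613548.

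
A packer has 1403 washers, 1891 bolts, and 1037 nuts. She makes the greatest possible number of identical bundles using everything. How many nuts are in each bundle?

17

Number of bundles = gcd(1403, 1891, 1037).
1403 = 23 × 61
1891 = 31 × 61
1037 = 17 × 61
gcd(1403, 1891, 1037) = 61.
nuts per bundle = 1037 / 61 = 17.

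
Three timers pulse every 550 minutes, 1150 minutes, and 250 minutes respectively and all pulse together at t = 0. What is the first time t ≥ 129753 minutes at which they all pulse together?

Joint pulses occur at multiples of LCM(550, 1150, 250).
550 = 2 × 5^2 × 11
1150 = 2 × 5^2 × 23
250 = 2 × 5^3
LCM(550, 1150, 250) = 2 × 5^3 × 11 × 23 = 63250.
Smallest multiple of 63250 that is ≥ 129753: ⌈129753/63250⌉ × 63250 = 3 × 63250 = 189750.

189750 minutes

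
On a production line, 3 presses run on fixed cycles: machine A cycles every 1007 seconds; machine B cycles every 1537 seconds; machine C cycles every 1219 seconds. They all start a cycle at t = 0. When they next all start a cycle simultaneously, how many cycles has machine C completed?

551 cycles

All finish a whole number of cycles simultaneously at t = LCM of the periods.
1007 = 19 × 53
1537 = 29 × 53
1219 = 23 × 53
LCM(1007, 1537, 1219) = 19 × 23 × 29 × 53 = 671669.
Cycles for period 1219: 671669 / 1219 = 551.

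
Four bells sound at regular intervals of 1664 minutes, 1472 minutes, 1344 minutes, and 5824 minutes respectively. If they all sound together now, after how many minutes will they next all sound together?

They coincide at every common multiple of the periods; the first is the LCM.
1664 = 2^7 × 13
1472 = 2^6 × 23
1344 = 2^6 × 3 × 7
5824 = 2^6 × 7 × 13
LCM(1664, 1472, 1344, 5824) = 2^7 × 3 × 7 × 13 × 23 = 803712.

803712 minutes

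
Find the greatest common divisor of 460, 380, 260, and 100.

460 = 2^2 × 5 × 23
380 = 2^2 × 5 × 19
260 = 2^2 × 5 × 13
100 = 2^2 × 5^2
gcd(460, 380, 260, 100) = 2^2 × 5 = 20.

20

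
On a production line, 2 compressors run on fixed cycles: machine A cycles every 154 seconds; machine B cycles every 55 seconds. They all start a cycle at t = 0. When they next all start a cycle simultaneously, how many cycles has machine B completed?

14 cycles

They are all back at their starting positions together after one LCM of the periods.
154 = 2 × 7 × 11
55 = 5 × 11
LCM(154, 55) = 2 × 5 × 7 × 11 = 770.
Cycles for period 55: 770 / 55 = 14.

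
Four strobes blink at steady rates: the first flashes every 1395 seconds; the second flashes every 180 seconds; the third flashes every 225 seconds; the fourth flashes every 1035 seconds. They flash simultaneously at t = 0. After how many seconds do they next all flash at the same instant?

641700 seconds

The first simultaneous occurrence is after LCM of the individual periods.
1395 = 3^2 × 5 × 31
180 = 2^2 × 3^2 × 5
225 = 3^2 × 5^2
1035 = 3^2 × 5 × 23
LCM(1395, 180, 225, 1035) = 2^2 × 3^2 × 5^2 × 23 × 31 = 641700.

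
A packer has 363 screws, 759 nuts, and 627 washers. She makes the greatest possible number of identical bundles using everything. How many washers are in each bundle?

19

Number of bundles = gcd(363, 759, 627).
363 = 3 × 11^2
759 = 3 × 11 × 23
627 = 3 × 11 × 19
gcd(363, 759, 627) = 3 × 11 = 33.
washers per bundle = 627 / 33 = 19.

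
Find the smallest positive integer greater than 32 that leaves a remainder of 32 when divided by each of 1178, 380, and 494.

N − 32 must be a common multiple of 1178, 380, and 494.
1178 = 2 × 19 × 31
380 = 2^2 × 5 × 19
494 = 2 × 13 × 19
LCM(1178, 380, 494) = 2^2 × 5 × 13 × 19 × 31 = 153140.
Smallest N > 32 is LCM + 32 = 153140 + 32 = 153172.

153172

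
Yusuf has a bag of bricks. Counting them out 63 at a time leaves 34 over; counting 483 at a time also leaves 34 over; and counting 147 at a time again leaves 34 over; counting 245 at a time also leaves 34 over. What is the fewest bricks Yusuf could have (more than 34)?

N − 34 must be a common multiple of 63, 483, 147, and 245.
63 = 3^2 × 7
483 = 3 × 7 × 23
147 = 3 × 7^2
245 = 5 × 7^2
LCM(63, 483, 147, 245) = 3^2 × 5 × 7^2 × 23 = 50715.
Smallest N > 34 is LCM + 34 = 50715 + 34 = 50749.

50749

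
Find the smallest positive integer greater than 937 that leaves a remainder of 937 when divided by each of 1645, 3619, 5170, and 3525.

543787

N − 937 must be a common multiple of 1645, 3619, 5170, and 3525.
1645 = 5 × 7 × 47
3619 = 7 × 11 × 47
5170 = 2 × 5 × 11 × 47
3525 = 3 × 5^2 × 47
LCM(1645, 3619, 5170, 3525) = 2 × 3 × 5^2 × 7 × 11 × 47 = 542850.
Smallest N > 937 is LCM + 937 = 542850 + 937 = 543787.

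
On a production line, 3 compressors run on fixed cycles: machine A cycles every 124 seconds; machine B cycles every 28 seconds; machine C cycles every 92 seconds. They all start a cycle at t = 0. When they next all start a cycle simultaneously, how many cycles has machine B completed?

713 cycles

They are all back at their starting positions together after one LCM of the periods.
124 = 2^2 × 31
28 = 2^2 × 7
92 = 2^2 × 23
LCM(124, 28, 92) = 2^2 × 7 × 23 × 31 = 19964.
Cycles for period 28: 19964 / 28 = 713.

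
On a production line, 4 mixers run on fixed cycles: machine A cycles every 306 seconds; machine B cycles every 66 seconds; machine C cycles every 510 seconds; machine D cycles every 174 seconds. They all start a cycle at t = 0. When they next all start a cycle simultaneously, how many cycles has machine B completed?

All finish a whole number of cycles simultaneously at t = LCM of the periods.
306 = 2 × 3^2 × 17
66 = 2 × 3 × 11
510 = 2 × 3 × 5 × 17
174 = 2 × 3 × 29
LCM(306, 66, 510, 174) = 2 × 3^2 × 5 × 11 × 17 × 29 = 488070.
Cycles for period 66: 488070 / 66 = 7395.

7395 cycles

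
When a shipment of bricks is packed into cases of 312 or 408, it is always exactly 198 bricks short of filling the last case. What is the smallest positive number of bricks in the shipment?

5106

Being 198 short of a full case of size k means N ≡ −198 (mod k), i.e. N + 198 is a multiple of each size.
312 = 2^3 × 3 × 13
408 = 2^3 × 3 × 17
LCM(312, 408) = 2^3 × 3 × 13 × 17 = 5304.
Smallest positive N is 5304 − 198 = 5106.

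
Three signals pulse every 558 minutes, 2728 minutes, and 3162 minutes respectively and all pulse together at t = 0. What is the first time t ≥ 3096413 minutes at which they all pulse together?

3339072 minutes

Joint pulses occur at multiples of LCM(558, 2728, 3162).
558 = 2 × 3^2 × 31
2728 = 2^3 × 11 × 31
3162 = 2 × 3 × 17 × 31
LCM(558, 2728, 3162) = 2^3 × 3^2 × 11 × 17 × 31 = 417384.
Smallest multiple of 417384 that is ≥ 3096413: ⌈3096413/417384⌉ × 417384 = 8 × 417384 = 3339072.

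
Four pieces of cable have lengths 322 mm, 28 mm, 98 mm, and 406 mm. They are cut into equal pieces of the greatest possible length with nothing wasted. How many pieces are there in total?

Piece length = gcd(322, 28, 98, 406).
322 = 2 × 7 × 23
28 = 2^2 × 7
98 = 2 × 7^2
406 = 2 × 7 × 29
gcd(322, 28, 98, 406) = 2 × 7 = 14.
Total pieces = 322/14 + 28/14 + 98/14 + 406/14 = 23 + 2 + 7 + 29 = 61.

61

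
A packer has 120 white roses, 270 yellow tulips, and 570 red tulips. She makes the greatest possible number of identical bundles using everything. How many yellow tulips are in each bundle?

Number of bundles = gcd(120, 270, 570).
120 = 2^3 × 3 × 5
270 = 2 × 3^3 × 5
570 = 2 × 3 × 5 × 19
gcd(120, 270, 570) = 2 × 3 × 5 = 30.
yellow tulips per bundle = 270 / 30 = 9.

9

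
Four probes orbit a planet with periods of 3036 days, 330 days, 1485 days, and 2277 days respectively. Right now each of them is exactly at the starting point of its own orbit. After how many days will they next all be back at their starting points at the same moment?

136620 days

They coincide at every common multiple of the periods; the first is the LCM.
3036 = 2^2 × 3 × 11 × 23
330 = 2 × 3 × 5 × 11
1485 = 3^3 × 5 × 11
2277 = 3^2 × 11 × 23
LCM(3036, 330, 1485, 2277) = 2^2 × 3^3 × 5 × 11 × 23 = 136620.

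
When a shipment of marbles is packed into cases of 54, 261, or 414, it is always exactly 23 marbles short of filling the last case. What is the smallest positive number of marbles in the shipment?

35995

Being 23 short of a full case of size k means N ≡ −23 (mod k), i.e. N + 23 is a multiple of each size.
54 = 2 × 3^3
261 = 3^2 × 29
414 = 2 × 3^2 × 23
LCM(54, 261, 414) = 2 × 3^3 × 23 × 29 = 36018.
Smallest positive N is 36018 − 23 = 35995.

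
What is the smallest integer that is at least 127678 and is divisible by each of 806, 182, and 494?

The integer must be a common multiple of 806, 182, and 494, so a multiple of their LCM.
806 = 2 × 13 × 31
182 = 2 × 7 × 13
494 = 2 × 13 × 19
LCM(806, 182, 494) = 2 × 7 × 13 × 19 × 31 = 107198.
Smallest multiple of 107198 that is ≥ 127678: ⌈127678/107198⌉ × 107198 = 2 × 107198 = 214396.

214396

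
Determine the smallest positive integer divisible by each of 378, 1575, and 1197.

378 = 2 × 3^3 × 7
1575 = 3^2 × 5^2 × 7
1197 = 3^2 × 7 × 19
LCM(378, 1575, 1197) = 2 × 3^3 × 5^2 × 7 × 19 = 179550.

179550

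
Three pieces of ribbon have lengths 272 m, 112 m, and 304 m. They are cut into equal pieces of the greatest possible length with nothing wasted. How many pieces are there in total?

43

Piece length = gcd(272, 112, 304).
272 = 2^4 × 17
112 = 2^4 × 7
304 = 2^4 × 19
gcd(272, 112, 304) = 2^4 = 16.
Total pieces = 272/16 + 112/16 + 304/16 = 17 + 7 + 19 = 43.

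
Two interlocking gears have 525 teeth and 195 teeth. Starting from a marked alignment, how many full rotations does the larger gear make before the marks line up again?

All finish a whole number of cycles simultaneously at t = LCM of the periods.
525 = 3 × 5^2 × 7
195 = 3 × 5 × 13
LCM(525, 195) = 3 × 5^2 × 7 × 13 = 6825.
Rotations for period 525: 6825 / 525 = 13.

13 rotations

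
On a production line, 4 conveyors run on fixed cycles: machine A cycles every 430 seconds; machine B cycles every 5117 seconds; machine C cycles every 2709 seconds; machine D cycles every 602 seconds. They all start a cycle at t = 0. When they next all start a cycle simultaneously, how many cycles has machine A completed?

The first common completion time is the LCM of the periods.
430 = 2 × 5 × 43
5117 = 7 × 17 × 43
2709 = 3^2 × 7 × 43
602 = 2 × 7 × 43
LCM(430, 5117, 2709, 602) = 2 × 3^2 × 5 × 7 × 17 × 43 = 460530.
Cycles for period 430: 460530 / 430 = 1071.

1071 cycles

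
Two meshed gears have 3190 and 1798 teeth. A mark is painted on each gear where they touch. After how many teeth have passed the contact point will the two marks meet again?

They coincide at every common multiple of the periods; the first is the LCM.
3190 = 2 × 5 × 11 × 29
1798 = 2 × 29 × 31
LCM(3190, 1798) = 2 × 5 × 11 × 29 × 31 = 98890.

98890 teeth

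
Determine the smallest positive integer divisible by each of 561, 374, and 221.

561 = 3 × 11 × 17
374 = 2 × 11 × 17
221 = 13 × 17
LCM(561, 374, 221) = 2 × 3 × 11 × 13 × 17 = 14586.

14586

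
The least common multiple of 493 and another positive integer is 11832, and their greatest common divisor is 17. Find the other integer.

408

gcd × lcm = product of the two integers, so the other integer is (17 × 11832) / 493 = 408.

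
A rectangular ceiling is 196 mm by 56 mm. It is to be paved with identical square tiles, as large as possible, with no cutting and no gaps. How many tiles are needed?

Tile side = gcd(196, 56).
196 = 2^2 × 7^2
56 = 2^3 × 7
gcd(196, 56) = 2^2 × 7 = 28.
Tiles: (196/28) × (56/28) = 7 × 2 = 14.

14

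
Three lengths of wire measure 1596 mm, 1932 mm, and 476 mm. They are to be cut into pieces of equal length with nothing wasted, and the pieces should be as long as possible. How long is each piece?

28 mm

Each piece length must divide every original length, so the longest possible is gcd(1596, 1932, 476).
1596 = 2^2 × 3 × 7 × 19
1932 = 2^2 × 3 × 7 × 23
476 = 2^2 × 7 × 17
gcd(1596, 1932, 476) = 2^2 × 7 = 28.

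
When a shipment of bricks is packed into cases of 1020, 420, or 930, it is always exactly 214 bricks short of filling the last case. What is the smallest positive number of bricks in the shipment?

Being 214 short of a full case of size k means N ≡ −214 (mod k), i.e. N + 214 is a multiple of each size.
1020 = 2^2 × 3 × 5 × 17
420 = 2^2 × 3 × 5 × 7
930 = 2 × 3 × 5 × 31
LCM(1020, 420, 930) = 2^2 × 3 × 5 × 7 × 17 × 31 = 221340.
Smallest positive N is 221340 − 214 = 221126.

221126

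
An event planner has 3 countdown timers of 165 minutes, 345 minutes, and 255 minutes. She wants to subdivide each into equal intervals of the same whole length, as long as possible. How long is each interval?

The interval must divide each timer length; the longest such is the gcd.
165 = 3 × 5 × 11
345 = 3 × 5 × 23
255 = 3 × 5 × 17
gcd(165, 345, 255) = 3 × 5 = 15.

15 minutes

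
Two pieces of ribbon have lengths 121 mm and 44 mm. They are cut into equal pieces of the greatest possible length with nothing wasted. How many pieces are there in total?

Piece length = gcd(121, 44).
121 = 11^2
44 = 2^2 × 11
gcd(121, 44) = 11.
Total pieces = 121/11 + 44/11 = 11 + 4 = 15.

15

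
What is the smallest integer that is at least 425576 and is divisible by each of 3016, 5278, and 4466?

464464

The integer must be a common multiple of 3016, 5278, and 4466, so a multiple of their LCM.
3016 = 2^3 × 13 × 29
5278 = 2 × 7 × 13 × 29
4466 = 2 × 7 × 11 × 29
LCM(3016, 5278, 4466) = 2^3 × 7 × 11 × 13 × 29 = 232232.
Smallest multiple of 232232 that is ≥ 425576: ⌈425576/232232⌉ × 232232 = 2 × 232232 = 464464.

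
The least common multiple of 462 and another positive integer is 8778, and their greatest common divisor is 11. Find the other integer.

209

gcd × lcm = product of the two integers, so the other integer is (11 × 8778) / 462 = 209.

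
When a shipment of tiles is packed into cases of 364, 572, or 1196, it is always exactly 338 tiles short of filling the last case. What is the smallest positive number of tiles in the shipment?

91754

Being 338 short of a full case of size k means N ≡ −338 (mod k), i.e. N + 338 is a multiple of each size.
364 = 2^2 × 7 × 13
572 = 2^2 × 11 × 13
1196 = 2^2 × 13 × 23
LCM(364, 572, 1196) = 2^2 × 7 × 11 × 13 × 23 = 92092.
Smallest positive N is 92092 − 338 = 91754.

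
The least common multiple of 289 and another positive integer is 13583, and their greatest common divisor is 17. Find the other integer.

gcd × lcm = product of the two integers, so the other integer is (17 × 13583) / 289 = 799.

799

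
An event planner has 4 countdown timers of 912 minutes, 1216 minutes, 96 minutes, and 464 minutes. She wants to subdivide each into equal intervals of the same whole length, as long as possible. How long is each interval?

16 minutes

The interval must divide each timer length; the longest such is the gcd.
912 = 2^4 × 3 × 19
1216 = 2^6 × 19
96 = 2^5 × 3
464 = 2^4 × 29
gcd(912, 1216, 96, 464) = 2^4 = 16.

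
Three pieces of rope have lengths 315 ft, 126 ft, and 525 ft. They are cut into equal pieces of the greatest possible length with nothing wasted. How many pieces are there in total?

46

Piece length = gcd(315, 126, 525).
315 = 3^2 × 5 × 7
126 = 2 × 3^2 × 7
525 = 3 × 5^2 × 7
gcd(315, 126, 525) = 3 × 7 = 21.
Total pieces = 315/21 + 126/21 + 525/21 = 15 + 6 + 25 = 46.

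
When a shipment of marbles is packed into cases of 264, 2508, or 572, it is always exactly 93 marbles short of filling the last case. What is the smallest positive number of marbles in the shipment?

Being 93 short of a full case of size k means N ≡ −93 (mod k), i.e. N + 93 is a multiple of each size.
264 = 2^3 × 3 × 11
2508 = 2^2 × 3 × 11 × 19
572 = 2^2 × 11 × 13
LCM(264, 2508, 572) = 2^3 × 3 × 11 × 13 × 19 = 65208.
Smallest positive N is 65208 − 93 = 65115.

65115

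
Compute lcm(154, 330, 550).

11550

154 = 2 × 7 × 11
330 = 2 × 3 × 5 × 11
550 = 2 × 5^2 × 11
LCM(154, 330, 550) = 2 × 3 × 5^2 × 7 × 11 = 11550.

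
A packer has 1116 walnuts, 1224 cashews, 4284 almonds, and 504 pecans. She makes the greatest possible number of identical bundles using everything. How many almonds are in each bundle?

119

Number of bundles = gcd(1116, 1224, 4284, 504).
1116 = 2^2 × 3^2 × 31
1224 = 2^3 × 3^2 × 17
4284 = 2^2 × 3^2 × 7 × 17
504 = 2^3 × 3^2 × 7
gcd(1116, 1224, 4284, 504) = 2^2 × 3^2 = 36.
almonds per bundle = 4284 / 36 = 119.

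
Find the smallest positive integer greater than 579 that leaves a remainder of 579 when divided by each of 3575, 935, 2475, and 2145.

547554

N − 579 must be a common multiple of 3575, 935, 2475, and 2145.
3575 = 5^2 × 11 × 13
935 = 5 × 11 × 17
2475 = 3^2 × 5^2 × 11
2145 = 3 × 5 × 11 × 13
LCM(3575, 935, 2475, 2145) = 3^2 × 5^2 × 11 × 13 × 17 = 546975.
Smallest N > 579 is LCM + 579 = 546975 + 579 = 547554.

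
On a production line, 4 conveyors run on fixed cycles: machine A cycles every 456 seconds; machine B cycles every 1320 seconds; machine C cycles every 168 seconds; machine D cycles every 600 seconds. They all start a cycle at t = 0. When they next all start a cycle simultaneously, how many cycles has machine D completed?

The first common completion time is the LCM of the periods.
456 = 2^3 × 3 × 19
1320 = 2^3 × 3 × 5 × 11
168 = 2^3 × 3 × 7
600 = 2^3 × 3 × 5^2
LCM(456, 1320, 168, 600) = 2^3 × 3 × 5^2 × 7 × 11 × 19 = 877800.
Cycles for period 600: 877800 / 600 = 1463.

1463 cycles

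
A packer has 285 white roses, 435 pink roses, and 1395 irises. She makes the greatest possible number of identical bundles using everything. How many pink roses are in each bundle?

29

Number of bundles = gcd(285, 435, 1395).
285 = 3 × 5 × 19
435 = 3 × 5 × 29
1395 = 3^2 × 5 × 31
gcd(285, 435, 1395) = 3 × 5 = 15.
pink roses per bundle = 435 / 15 = 29.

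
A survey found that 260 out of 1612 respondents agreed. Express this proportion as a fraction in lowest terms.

5/31

260 = 2^2 × 5 × 13
1612 = 2^2 × 13 × 31
gcd(260, 1612) = 2^2 × 13 = 52.
Divide numerator and denominator by 52: 260/1612 = 5/31.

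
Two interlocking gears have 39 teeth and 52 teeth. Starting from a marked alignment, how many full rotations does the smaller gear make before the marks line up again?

The first common completion time is the LCM of the periods.
39 = 3 × 13
52 = 2^2 × 13
LCM(39, 52) = 2^2 × 3 × 13 = 156.
Rotations for period 39: 156 / 39 = 4.

4 rotations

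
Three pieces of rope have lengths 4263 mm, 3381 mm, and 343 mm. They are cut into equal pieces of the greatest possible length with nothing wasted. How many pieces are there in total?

Piece length = gcd(4263, 3381, 343).
4263 = 3 × 7^2 × 29
3381 = 3 × 7^2 × 23
343 = 7^3
gcd(4263, 3381, 343) = 7^2 = 49.
Total pieces = 4263/49 + 3381/49 + 343/49 = 87 + 69 + 7 = 163.

163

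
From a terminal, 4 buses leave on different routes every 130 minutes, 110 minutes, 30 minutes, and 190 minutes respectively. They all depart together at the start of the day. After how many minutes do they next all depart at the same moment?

The first simultaneous occurrence is after LCM of the individual periods.
130 = 2 × 5 × 13
110 = 2 × 5 × 11
30 = 2 × 3 × 5
190 = 2 × 5 × 19
LCM(130, 110, 30, 190) = 2 × 3 × 5 × 11 × 13 × 19 = 81510.

81510 minutes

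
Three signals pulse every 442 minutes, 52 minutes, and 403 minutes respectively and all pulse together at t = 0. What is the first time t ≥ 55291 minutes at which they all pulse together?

Joint pulses occur at multiples of LCM(442, 52, 403).
442 = 2 × 13 × 17
52 = 2^2 × 13
403 = 13 × 31
LCM(442, 52, 403) = 2^2 × 13 × 17 × 31 = 27404.
Smallest multiple of 27404 that is ≥ 55291: ⌈55291/27404⌉ × 27404 = 3 × 27404 = 82212.

82212 minutes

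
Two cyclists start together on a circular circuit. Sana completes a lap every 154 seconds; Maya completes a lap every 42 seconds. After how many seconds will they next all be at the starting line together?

462 seconds

We need the least common multiple of the intervals.
154 = 2 × 7 × 11
42 = 2 × 3 × 7
LCM(154, 42) = 2 × 3 × 7 × 11 = 462.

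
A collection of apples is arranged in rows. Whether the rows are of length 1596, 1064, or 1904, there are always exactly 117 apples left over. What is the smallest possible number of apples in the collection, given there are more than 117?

N − 117 must be a common multiple of 1596, 1064, and 1904.
1596 = 2^2 × 3 × 7 × 19
1064 = 2^3 × 7 × 19
1904 = 2^4 × 7 × 17
LCM(1596, 1064, 1904) = 2^4 × 3 × 7 × 17 × 19 = 108528.
Smallest N > 117 is LCM + 117 = 108528 + 117 = 108645.

108645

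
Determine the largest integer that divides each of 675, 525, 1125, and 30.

15

675 = 3^3 × 5^2
525 = 3 × 5^2 × 7
1125 = 3^2 × 5^3
30 = 2 × 3 × 5
gcd(675, 525, 1125, 30) = 3 × 5 = 15.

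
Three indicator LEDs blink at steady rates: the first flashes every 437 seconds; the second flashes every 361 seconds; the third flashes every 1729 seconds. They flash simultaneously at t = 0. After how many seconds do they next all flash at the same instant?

755573 seconds

The first simultaneous occurrence is after LCM of the individual periods.
437 = 19 × 23
361 = 19^2
1729 = 7 × 13 × 19
LCM(437, 361, 1729) = 7 × 13 × 19^2 × 23 = 755573.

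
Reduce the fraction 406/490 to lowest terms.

29/35

406 = 2 × 7 × 29
490 = 2 × 5 × 7^2
gcd(406, 490) = 2 × 7 = 14.
Divide numerator and denominator by 14: 406/490 = 29/35.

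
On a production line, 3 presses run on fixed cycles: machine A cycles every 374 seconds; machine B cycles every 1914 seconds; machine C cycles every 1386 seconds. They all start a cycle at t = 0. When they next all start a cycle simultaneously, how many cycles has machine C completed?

493 cycles

The first common completion time is the LCM of the periods.
374 = 2 × 11 × 17
1914 = 2 × 3 × 11 × 29
1386 = 2 × 3^2 × 7 × 11
LCM(374, 1914, 1386) = 2 × 3^2 × 7 × 11 × 17 × 29 = 683298.
Cycles for period 1386: 683298 / 1386 = 493.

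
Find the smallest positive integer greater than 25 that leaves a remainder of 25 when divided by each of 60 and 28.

445

N − 25 must be a common multiple of 60 and 28.
60 = 2^2 × 3 × 5
28 = 2^2 × 7
LCM(60, 28) = 2^2 × 3 × 5 × 7 = 420.
Smallest N > 25 is LCM + 25 = 420 + 25 = 445.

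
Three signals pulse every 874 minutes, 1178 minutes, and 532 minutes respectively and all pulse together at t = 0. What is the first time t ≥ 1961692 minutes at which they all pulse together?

2275896 minutes

Joint pulses occur at multiples of LCM(874, 1178, 532).
874 = 2 × 19 × 23
1178 = 2 × 19 × 31
532 = 2^2 × 7 × 19
LCM(874, 1178, 532) = 2^2 × 7 × 19 × 23 × 31 = 379316.
Smallest multiple of 379316 that is ≥ 1961692: ⌈1961692/379316⌉ × 379316 = 6 × 379316 = 2275896.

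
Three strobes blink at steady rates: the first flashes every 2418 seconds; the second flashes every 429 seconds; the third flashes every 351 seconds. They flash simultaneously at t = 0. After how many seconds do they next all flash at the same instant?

239382 seconds

The first simultaneous occurrence is after LCM of the individual periods.
2418 = 2 × 3 × 13 × 31
429 = 3 × 11 × 13
351 = 3^3 × 13
LCM(2418, 429, 351) = 2 × 3^3 × 11 × 13 × 31 = 239382.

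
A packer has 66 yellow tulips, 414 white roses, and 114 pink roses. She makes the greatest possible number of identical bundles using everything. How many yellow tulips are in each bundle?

11

Number of bundles = gcd(66, 414, 114).
66 = 2 × 3 × 11
414 = 2 × 3^2 × 23
114 = 2 × 3 × 19
gcd(66, 414, 114) = 2 × 3 = 6.
yellow tulips per bundle = 66 / 6 = 11.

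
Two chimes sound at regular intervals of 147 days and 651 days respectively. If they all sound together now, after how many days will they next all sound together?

The first simultaneous occurrence is after LCM of the individual periods.
147 = 3 × 7^2
651 = 3 × 7 × 31
LCM(147, 651) = 3 × 7^2 × 31 = 4557.

4557 days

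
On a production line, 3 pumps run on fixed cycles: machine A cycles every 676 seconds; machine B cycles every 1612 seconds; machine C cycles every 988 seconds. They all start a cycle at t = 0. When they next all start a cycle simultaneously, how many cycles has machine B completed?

247 cycles

They are all back at their starting positions together after one LCM of the periods.
676 = 2^2 × 13^2
1612 = 2^2 × 13 × 31
988 = 2^2 × 13 × 19
LCM(676, 1612, 988) = 2^2 × 13^2 × 19 × 31 = 398164.
Cycles for period 1612: 398164 / 1612 = 247.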